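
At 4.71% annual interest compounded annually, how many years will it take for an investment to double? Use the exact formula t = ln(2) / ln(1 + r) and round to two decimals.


Doubling condition: (1 + r)^t = 2
Take ln of both sides: t × ln(1 + r) = ln(2)
t = ln(2) / ln(1 + r)
t = 0.693147 / 0.046024
t = 15.06

t = ln(2) / ln(1 + r) = 15.06 years


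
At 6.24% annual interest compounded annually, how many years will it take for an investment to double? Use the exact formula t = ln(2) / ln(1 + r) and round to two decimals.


Doubling condition: (1 + r)^t = 2
Take ln of both sides: t × ln(1 + r) = ln(2)
t = ln(2) / ln(1 + r)
t = 0.693147 / 0.060530
t = 11.45

t = ln(2) / ln(1 + r) = 11.45 years


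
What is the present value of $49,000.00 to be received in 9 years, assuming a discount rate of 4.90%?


Present value formula: PV = FV / (1 + r)^t
PV = $49,000.00 / (1 + 0.049)^9
PV = $49,000.00 / 1.5380817
PV = $31,857.87

PV = FV / (1 + r)^t = $31,857.87


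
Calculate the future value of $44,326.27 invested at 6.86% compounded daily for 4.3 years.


Compound interest formula: A = P(1 + r/n)^(nt)
A = $44,326.27 × (1 + 0.0686/365)^(365 × 4.3)
Growth factor: (1 + 0.0686/365)^1569.5 = 1.3430623
A = $44,326.27 × 1.3430623
A = $59,532.94

A = P(1 + r/n)^(nt) = $59,532.94


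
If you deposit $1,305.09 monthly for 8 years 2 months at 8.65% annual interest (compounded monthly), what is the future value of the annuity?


Future value of an ordinary annuity: FV = PMT × ((1 + r)^n − 1) / r
Monthly rate r = 0.0865/12 ≈ 0.00720833, n = 98
FV = $1,305.09 × ((1 + 0.0865/12)^98 − 1) / (0.0865/12)
FV = $1,305.09 × 141.723037
FV = $184,961.32

FV = PMT × ((1+r)^n - 1)/r = $184,961.32


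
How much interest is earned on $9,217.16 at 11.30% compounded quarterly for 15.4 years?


Compound interest earned = final amount − principal.
A = P(1 + r/n)^(nt) = $9,217.16 × (1 + 0.113/4)^(4 × 15.4) = $51,271.75
Interest = A − P = $51,271.75 − $9,217.16 = $42,054.59

Interest = A - P = $42,054.59


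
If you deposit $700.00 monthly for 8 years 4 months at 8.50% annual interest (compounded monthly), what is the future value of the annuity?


Future value of an ordinary annuity: FV = PMT × ((1 + r)^n − 1) / r
Monthly rate r = 0.085/12 ≈ 0.00708333, n = 100
FV = $700.00 × ((1 + 0.085/12)^100 − 1) / (0.085/12)
FV = $700.00 × 144.782148
FV = $101,347.50

FV = PMT × ((1+r)^n - 1)/r = $101,347.50


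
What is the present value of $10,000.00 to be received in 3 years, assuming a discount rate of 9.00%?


Present value formula: PV = FV / (1 + r)^t
PV = $10,000.00 / (1 + 0.09)^3
PV = $10,000.00 / 1.295029
PV = $7,721.83

PV = FV / (1 + r)^t = $7,721.83


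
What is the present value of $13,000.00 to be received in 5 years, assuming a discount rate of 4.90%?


Present value formula: PV = FV / (1 + r)^t
PV = $13,000.00 / (1 + 0.049)^5
PV = $13,000.00 / 1.270216
PV = $10,234.48

PV = FV / (1 + r)^t = $10,234.48


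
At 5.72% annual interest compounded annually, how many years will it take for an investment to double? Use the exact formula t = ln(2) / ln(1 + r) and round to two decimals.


Doubling condition: (1 + r)^t = 2
Take ln of both sides: t × ln(1 + r) = ln(2)
t = ln(2) / ln(1 + r)
t = 0.693147 / 0.055624
t = 12.46

t = ln(2) / ln(1 + r) = 12.46 years


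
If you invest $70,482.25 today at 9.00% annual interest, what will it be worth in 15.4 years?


Future value formula: FV = PV × (1 + r)^t
FV = $70,482.25 × (1 + 0.09)^15.4
FV = $70,482.25 × 3.770232
FV = $265,734.43

FV = PV × (1 + r)^t = $265,734.43


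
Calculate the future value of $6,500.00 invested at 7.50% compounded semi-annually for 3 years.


Compound interest formula: A = P(1 + r/n)^(nt)
A = $6,500.00 × (1 + 0.075/2)^(2 × 3)
Growth factor: (1 + 0.075/2)^6 = 1.247179
A = $6,500.00 × 1.247179
A = $8,106.66

A = P(1 + r/n)^(nt) = $8,106.66


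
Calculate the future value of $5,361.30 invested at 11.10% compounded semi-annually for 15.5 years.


Compound interest formula: A = P(1 + r/n)^(nt)
A = $5,361.30 × (1 + 0.111/2)^(2 × 15.5)
Growth factor: (1 + 0.111/2)^31 = 5.335872
A = $5,361.30 × 5.335872
A = $28,607.21

A = P(1 + r/n)^(nt) = $28,607.21


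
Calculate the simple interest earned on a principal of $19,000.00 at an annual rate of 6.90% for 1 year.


Simple interest formula: I = P × r × t
I = $19,000.00 × 0.069 × 1
I = $1,311.00

I = P × r × t = $1,311.00


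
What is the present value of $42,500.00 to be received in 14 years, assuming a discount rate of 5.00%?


Present value formula: PV = FV / (1 + r)^t
PV = $42,500.00 / (1 + 0.05)^14
PV = $42,500.00 / 1.9799316
PV = $21,465.39

PV = FV / (1 + r)^t = $21,465.39


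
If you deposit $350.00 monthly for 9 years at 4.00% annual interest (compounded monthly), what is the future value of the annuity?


Future value of an ordinary annuity: FV = PMT × ((1 + r)^n − 1) / r
Monthly rate r = 0.04/12 ≈ 0.00333333, n = 108
FV = $350.00 × ((1 + 0.04/12)^108 − 1) / (0.04/12)
FV = $350.00 × 129.741474
FV = $45,409.52

FV = PMT × ((1+r)^n - 1)/r = $45,409.52


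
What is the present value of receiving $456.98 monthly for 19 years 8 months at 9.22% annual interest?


Present value of an ordinary annuity: PV = PMT × (1 − (1 + r)^(−n)) / r
Monthly rate r = 0.0922/12 ≈ 0.00768333, n = 236
PV = $456.98 × (1 − (1 + 0.0922/12)^(−236)) / (0.0922/12)
PV = $456.98 × 108.773774
PV = $49,707.44

PV = PMT × (1-(1+r)^(-n))/r = $49,707.44


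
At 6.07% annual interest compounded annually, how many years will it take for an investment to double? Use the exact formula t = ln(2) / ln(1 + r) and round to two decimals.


Doubling condition: (1 + r)^t = 2
Take ln of both sides: t × ln(1 + r) = ln(2)
t = ln(2) / ln(1 + r)
t = 0.693147 / 0.058929
t = 11.76

t = ln(2) / ln(1 + r) = 11.76 years


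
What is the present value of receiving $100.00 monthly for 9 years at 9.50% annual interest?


Present value of an ordinary annuity: PV = PMT × (1 − (1 + r)^(−n)) / r
Monthly rate r = 0.095/12 ≈ 0.00791667, n = 108
PV = $100.00 × (1 − (1 + 0.095/12)^(−108)) / (0.095/12)
PV = $100.00 × 72.414648
PV = $7,241.46

PV = PMT × (1-(1+r)^(-n))/r = $7,241.46


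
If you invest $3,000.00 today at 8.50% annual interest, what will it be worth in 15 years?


Future value formula: FV = PV × (1 + r)^t
FV = $3,000.00 × (1 + 0.085)^15
FV = $3,000.00 × 3.399743
FV = $10,199.23

FV = PV × (1 + r)^t = $10,199.23


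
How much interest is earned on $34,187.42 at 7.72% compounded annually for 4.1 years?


Compound interest earned = final amount − principal.
A = P(1 + r/n)^(nt) = $34,187.42 × (1 + 0.0772/1)^(1 × 4.1) = $46,374.72
Interest = A − P = $46,374.72 − $34,187.42 = $12,187.30

Interest = A - P = $12,187.30


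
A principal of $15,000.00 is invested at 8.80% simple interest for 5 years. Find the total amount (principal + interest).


Total amount formula: A = P(1 + rt) = P + P·r·t
Interest: I = P × r × t = $15,000.00 × 0.088 × 5 = $6,600.00
A = P + I = $15,000.00 + $6,600.00 = $21,600.00

A = P + I = P(1 + rt) = $21,600.00


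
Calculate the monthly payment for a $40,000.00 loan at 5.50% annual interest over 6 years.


Loan payment formula: PMT = PV × r / (1 − (1 + r)^(−n))
Monthly rate r = 0.055/12 ≈ 0.00458333, n = 72 months
Denominator: 1 − (1 + 0.055/12)^(−72) = 0.280534
PMT = $40,000.00 × (0.055/12) / 0.280534
PMT = $653.52 per month

PMT = PV × r / (1-(1+r)^(-n)) = $653.52/month


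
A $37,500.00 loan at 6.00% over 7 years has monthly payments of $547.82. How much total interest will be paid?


Total paid over the life of the loan = PMT × n.
Total paid = $547.82 × 84 = $46,016.88
Total interest = total paid − principal = $46,016.88 − $37,500.00 = $8,516.88

Total interest = (PMT × n) - PV = $8,516.88


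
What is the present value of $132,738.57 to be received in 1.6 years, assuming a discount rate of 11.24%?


Present value formula: PV = FV / (1 + r)^t
PV = $132,738.57 / (1 + 0.1124)^1.6
PV = $132,738.57 / 1.1858167
PV = $111,938.52

PV = FV / (1 + r)^t = $111,938.52


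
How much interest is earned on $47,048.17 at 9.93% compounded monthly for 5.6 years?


Compound interest earned = final amount − principal.
A = P(1 + r/n)^(nt) = $47,048.17 × (1 + 0.0993/12)^(12 × 5.6) = $81,856.18
Interest = A − P = $81,856.18 − $47,048.17 = $34,808.01

Interest = A - P = $34,808.01


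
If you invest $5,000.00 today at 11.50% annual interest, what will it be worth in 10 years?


Future value formula: FV = PV × (1 + r)^t
FV = $5,000.00 × (1 + 0.115)^10
FV = $5,000.00 × 2.9699468
FV = $14,849.73

FV = PV × (1 + r)^t = $14,849.73


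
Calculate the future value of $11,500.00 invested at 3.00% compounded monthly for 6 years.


Compound interest formula: A = P(1 + r/n)^(nt)
A = $11,500.00 × (1 + 0.03/12)^(12 × 6)
Growth factor: (1 + 0.03/12)^72 = 1.1969485
A = $11,500.00 × 1.1969485
A = $13,764.91

A = P(1 + r/n)^(nt) = $13,764.91


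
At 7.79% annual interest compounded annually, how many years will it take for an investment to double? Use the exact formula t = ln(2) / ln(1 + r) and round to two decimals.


Doubling condition: (1 + r)^t = 2
Take ln of both sides: t × ln(1 + r) = ln(2)
t = ln(2) / ln(1 + r)
t = 0.693147 / 0.075015
t = 9.24

t = ln(2) / ln(1 + r) = 9.24 years


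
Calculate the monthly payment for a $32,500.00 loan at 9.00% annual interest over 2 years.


Loan payment formula: PMT = PV × r / (1 − (1 + r)^(−n))
Monthly rate r = 0.09/12 = 0.0075, n = 24 months
Denominator: 1 − (1 + 0.09/12)^(−24) = 0.164169
PMT = $32,500.00 × (0.09/12) / 0.164169
PMT = $1,484.75 per month

PMT = PV × r / (1-(1+r)^(-n)) = $1,484.75/month


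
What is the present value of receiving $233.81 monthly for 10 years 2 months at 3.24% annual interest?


Present value of an ordinary annuity: PV = PMT × (1 − (1 + r)^(−n)) / r
Monthly rate r = 0.0324/12 = 0.0027, n = 122
PV = $233.81 × (1 − (1 + 0.0324/12)^(−122)) / (0.0324/12)
PV = $233.81 × 103.824221
PV = $24,275.14

PV = PMT × (1-(1+r)^(-n))/r = $24,275.14


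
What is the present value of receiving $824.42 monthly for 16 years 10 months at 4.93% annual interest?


Present value of an ordinary annuity: PV = PMT × (1 − (1 + r)^(−n)) / r
Monthly rate r = 0.0493/12 ≈ 0.00410833, n = 202
PV = $824.42 × (1 − (1 + 0.0493/12)^(−202)) / (0.0493/12)
PV = $824.42 × 137.076952
PV = $113,008.98

PV = PMT × (1-(1+r)^(-n))/r = $113,008.98


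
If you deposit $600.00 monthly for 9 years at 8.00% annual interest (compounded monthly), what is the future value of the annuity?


Future value of an ordinary annuity: FV = PMT × ((1 + r)^n − 1) / r
Monthly rate r = 0.08/12 ≈ 0.00666667, n = 108
FV = $600.00 × ((1 + 0.08/12)^108 − 1) / (0.08/12)
FV = $600.00 × 157.429535
FV = $94,457.72

FV = PMT × ((1+r)^n - 1)/r = $94,457.72


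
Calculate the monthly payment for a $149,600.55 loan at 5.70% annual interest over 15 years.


Loan payment formula: PMT = PV × r / (1 − (1 + r)^(−n))
Monthly rate r = 0.057/12 = 0.00475, n = 180 months
Denominator: 1 − (1 + 0.057/12)^(−180) = 0.573855
PMT = $149,600.55 × (0.057/12) / 0.573855
PMT = $1,238.30 per month

PMT = PV × r / (1-(1+r)^(-n)) = $1,238.30/month


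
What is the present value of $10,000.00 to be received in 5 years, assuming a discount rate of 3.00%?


Present value formula: PV = FV / (1 + r)^t
PV = $10,000.00 / (1 + 0.03)^5
PV = $10,000.00 / 1.159274
PV = $8,626.09

PV = FV / (1 + r)^t = $8,626.09


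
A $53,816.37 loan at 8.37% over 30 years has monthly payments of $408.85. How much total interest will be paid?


Total paid over the life of the loan = PMT × n.
Total paid = $408.85 × 360 = $147,186.00
Total interest = total paid − principal = $147,186.00 − $53,816.37 = $93,369.63

Total interest = (PMT × n) - PV = $93,369.63


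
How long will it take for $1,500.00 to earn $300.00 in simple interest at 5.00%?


Rearrange the simple interest formula for t:
I = P × r × t  ⇒  t = I / (P × r)
t = $300.00 / ($1,500.00 × 0.05)
t = 4

t = I/(P×r) = 4 years


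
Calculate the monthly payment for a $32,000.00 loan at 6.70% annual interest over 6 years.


Loan payment formula: PMT = PV × r / (1 − (1 + r)^(−n))
Monthly rate r = 0.067/12 ≈ 0.00558333, n = 72 months
Denominator: 1 − (1 + 0.067/12)^(−72) = 0.330271
PMT = $32,000.00 × (0.067/12) / 0.330271
PMT = $540.97 per month

PMT = PV × r / (1-(1+r)^(-n)) = $540.97/month


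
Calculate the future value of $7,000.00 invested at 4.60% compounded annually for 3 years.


Compound interest formula: A = P(1 + r/n)^(nt)
A = $7,000.00 × (1 + 0.046/1)^(1 × 3)
Growth factor: (1 + 0.046/1)^3 = 1.1444453
A = $7,000.00 × 1.1444453
A = $8,011.12

A = P(1 + r/n)^(nt) = $8,011.12


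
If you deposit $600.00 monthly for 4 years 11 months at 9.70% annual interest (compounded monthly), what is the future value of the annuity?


Future value of an ordinary annuity: FV = PMT × ((1 + r)^n − 1) / r
Monthly rate r = 0.097/12 ≈ 0.00808333, n = 59
FV = $600.00 × ((1 + 0.097/12)^59 − 1) / (0.097/12)
FV = $600.00 × 75.218142
FV = $45,130.89

FV = PMT × ((1+r)^n - 1)/r = $45,130.89


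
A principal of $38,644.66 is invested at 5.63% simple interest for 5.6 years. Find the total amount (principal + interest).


Total amount formula: A = P(1 + rt) = P + P·r·t
Interest: I = P × r × t = $38,644.66 × 0.0563 × 5.6 = $12,183.89
A = P + I = $38,644.66 + $12,183.89 = $50,828.55

A = P + I = P(1 + rt) = $50,828.55


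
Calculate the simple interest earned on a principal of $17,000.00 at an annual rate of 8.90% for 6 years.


Simple interest formula: I = P × r × t
I = $17,000.00 × 0.089 × 6
I = $9,078.00

I = P × r × t = $9,078.00


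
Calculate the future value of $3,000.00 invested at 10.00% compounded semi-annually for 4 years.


Compound interest formula: A = P(1 + r/n)^(nt)
A = $3,000.00 × (1 + 0.1/2)^(2 × 4)
Growth factor: (1 + 0.1/2)^8 = 1.4774554
A = $3,000.00 × 1.4774554
A = $4,432.37

A = P(1 + r/n)^(nt) = $4,432.37


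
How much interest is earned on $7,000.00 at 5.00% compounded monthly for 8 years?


Compound interest earned = final amount − principal.
A = P(1 + r/n)^(nt) = $7,000.00 × (1 + 0.05/12)^(12 × 8) = $10,434.10
Interest = A − P = $10,434.10 − $7,000.00 = $3,434.10

Interest = A - P = $3,434.10


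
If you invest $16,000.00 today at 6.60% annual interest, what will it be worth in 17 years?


Future value formula: FV = PV × (1 + r)^t
FV = $16,000.00 × (1 + 0.066)^17
FV = $16,000.00 × 2.963961
FV = $47,423.38

FV = PV × (1 + r)^t = $47,423.38


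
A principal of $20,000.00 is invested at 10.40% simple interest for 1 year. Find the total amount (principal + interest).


Total amount formula: A = P(1 + rt) = P + P·r·t
Interest: I = P × r × t = $20,000.00 × 0.104 × 1 = $2,080.00
A = P + I = $20,000.00 + $2,080.00 = $22,080.00

A = P + I = P(1 + rt) = $22,080.00


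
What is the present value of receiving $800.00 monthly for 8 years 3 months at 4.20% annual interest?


Present value of an ordinary annuity: PV = PMT × (1 − (1 + r)^(−n)) / r
Monthly rate r = 0.042/12 = 0.0035, n = 99
PV = $800.00 × (1 − (1 + 0.042/12)^(−99)) / (0.042/12)
PV = $800.00 × 83.546642
PV = $66,837.31

PV = PMT × (1-(1+r)^(-n))/r = $66,837.31


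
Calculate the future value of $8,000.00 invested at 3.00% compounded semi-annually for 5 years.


Compound interest formula: A = P(1 + r/n)^(nt)
A = $8,000.00 × (1 + 0.03/2)^(2 × 5)
Growth factor: (1 + 0.03/2)^10 = 1.160541
A = $8,000.00 × 1.160541
A = $9,284.33

A = P(1 + r/n)^(nt) = $9,284.33


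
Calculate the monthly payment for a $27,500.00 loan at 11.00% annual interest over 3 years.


Loan payment formula: PMT = PV × r / (1 − (1 + r)^(−n))
Monthly rate r = 0.11/12 ≈ 0.00916667, n = 36 months
Denominator: 1 − (1 + 0.11/12)^(−36) = 0.279995
PMT = $27,500.00 × (0.11/12) / 0.279995
PMT = $900.31 per month

PMT = PV × r / (1-(1+r)^(-n)) = $900.31/month


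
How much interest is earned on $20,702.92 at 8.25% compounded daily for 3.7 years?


Compound interest earned = final amount − principal.
A = P(1 + r/n)^(nt) = $20,702.92 × (1 + 0.0825/365)^(365 × 3.7) = $28,092.15
Interest = A − P = $28,092.15 − $20,702.92 = $7,389.23

Interest = A - P = $7,389.23


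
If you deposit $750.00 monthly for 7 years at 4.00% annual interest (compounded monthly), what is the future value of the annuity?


Future value of an ordinary annuity: FV = PMT × ((1 + r)^n − 1) / r
Monthly rate r = 0.04/12 ≈ 0.00333333, n = 84
FV = $750.00 × ((1 + 0.04/12)^84 − 1) / (0.04/12)
FV = $750.00 × 96.754159
FV = $72,565.62

FV = PMT × ((1+r)^n - 1)/r = $72,565.62


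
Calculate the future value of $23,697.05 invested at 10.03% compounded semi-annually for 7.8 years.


Compound interest formula: A = P(1 + r/n)^(nt)
A = $23,697.05 × (1 + 0.1003/2)^(2 × 7.8)
Growth factor: (1 + 0.1003/2)^15.6 = 2.145462
A = $23,697.05 × 2.145462
A = $50,841.12

A = P(1 + r/n)^(nt) = $50,841.12


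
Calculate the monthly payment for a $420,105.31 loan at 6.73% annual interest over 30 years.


Loan payment formula: PMT = PV × r / (1 − (1 + r)^(−n))
Monthly rate r = 0.0673/12 ≈ 0.00560833, n = 360 months
Denominator: 1 − (1 + 0.0673/12)^(−360) = 0.866461
PMT = $420,105.31 × (0.0673/12) / 0.866461
PMT = $2,719.21 per month

PMT = PV × r / (1-(1+r)^(-n)) = $2,719.21/month


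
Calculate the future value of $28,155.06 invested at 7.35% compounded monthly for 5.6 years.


Compound interest formula: A = P(1 + r/n)^(nt)
A = $28,155.06 × (1 + 0.0735/12)^(12 × 5.6)
Growth factor: (1 + 0.0735/12)^67.2 = 1.5073371
A = $28,155.06 × 1.5073371
A = $42,439.17

A = P(1 + r/n)^(nt) = $42,439.17


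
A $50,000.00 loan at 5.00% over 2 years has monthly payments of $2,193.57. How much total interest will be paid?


Total paid over the life of the loan = PMT × n.
Total paid = $2,193.57 × 24 = $52,645.68
Total interest = total paid − principal = $52,645.68 − $50,000.00 = $2,645.68

Total interest = (PMT × n) - PV = $2,645.68


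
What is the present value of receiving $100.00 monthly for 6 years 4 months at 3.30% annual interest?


Present value of an ordinary annuity: PV = PMT × (1 − (1 + r)^(−n)) / r
Monthly rate r = 0.033/12 = 0.00275, n = 76
PV = $100.00 × (1 − (1 + 0.033/12)^(−76)) / (0.033/12)
PV = $100.00 × 68.498903
PV = $6,849.89

PV = PMT × (1-(1+r)^(-n))/r = $6,849.89


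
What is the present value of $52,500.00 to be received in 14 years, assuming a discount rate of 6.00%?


Present value formula: PV = FV / (1 + r)^t
PV = $52,500.00 / (1 + 0.06)^14
PV = $52,500.00 / 2.260904
PV = $23,220.80

PV = FV / (1 + r)^t = $23,220.80


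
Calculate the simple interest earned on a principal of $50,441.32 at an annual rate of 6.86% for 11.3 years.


Simple interest formula: I = P × r × t
I = $50,441.32 × 0.0686 × 11.3
I = $39,101.10

I = P × r × t = $39,101.10


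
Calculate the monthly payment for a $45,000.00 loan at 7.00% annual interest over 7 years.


Loan payment formula: PMT = PV × r / (1 − (1 + r)^(−n))
Monthly rate r = 0.07/12 ≈ 0.00583333, n = 84 months
Denominator: 1 − (1 + 0.07/12)^(−84) = 0.386501
PMT = $45,000.00 × (0.07/12) / 0.386501
PMT = $679.17 per month

PMT = PV × r / (1-(1+r)^(-n)) = $679.17/month


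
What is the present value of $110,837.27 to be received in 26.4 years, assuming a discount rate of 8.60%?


Present value formula: PV = FV / (1 + r)^t
PV = $110,837.27 / (1 + 0.086)^26.4
PV = $110,837.27 / 8.828916
PV = $12,553.89

PV = FV / (1 + r)^t = $12,553.89


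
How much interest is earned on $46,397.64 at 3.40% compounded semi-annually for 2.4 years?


Compound interest earned = final amount − principal.
A = P(1 + r/n)^(nt) = $46,397.64 × (1 + 0.034/2)^(2 × 2.4) = $50,307.93
Interest = A − P = $50,307.93 − $46,397.64 = $3,910.29

Interest = A - P = $3,910.29


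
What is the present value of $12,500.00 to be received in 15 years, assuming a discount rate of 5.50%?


Present value formula: PV = FV / (1 + r)^t
PV = $12,500.00 / (1 + 0.055)^15
PV = $12,500.00 / 2.232476
PV = $5,599.16

PV = FV / (1 + r)^t = $5,599.16


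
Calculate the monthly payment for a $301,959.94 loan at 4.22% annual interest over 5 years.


Loan payment formula: PMT = PV × r / (1 − (1 + r)^(−n))
Monthly rate r = 0.0422/12 ≈ 0.00351667, n = 60 months
Denominator: 1 − (1 + 0.0422/12)^(−60) = 0.1899261
PMT = $301,959.94 × (0.0422/12) / 0.1899261
PMT = $5,591.08 per month

PMT = PV × r / (1-(1+r)^(-n)) = $5,591.08/month


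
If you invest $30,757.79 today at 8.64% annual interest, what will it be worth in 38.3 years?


Future value formula: FV = PV × (1 + r)^t
FV = $30,757.79 × (1 + 0.0864)^38.3
FV = $30,757.79 × 23.9005388
FV = $735,127.75

FV = PV × (1 + r)^t = $735,127.75


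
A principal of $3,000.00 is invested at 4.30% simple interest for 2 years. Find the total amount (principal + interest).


Total amount formula: A = P(1 + rt) = P + P·r·t
Interest: I = P × r × t = $3,000.00 × 0.043 × 2 = $258.00
A = P + I = $3,000.00 + $258.00 = $3,258.00

A = P + I = P(1 + rt) = $3,258.00


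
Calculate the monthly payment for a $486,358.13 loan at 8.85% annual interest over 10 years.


Loan payment formula: PMT = PV × r / (1 − (1 + r)^(−n))
Monthly rate r = 0.0885/12 = 0.007375, n = 120 months
Denominator: 1 − (1 + 0.0885/12)^(−120) = 0.585943
PMT = $486,358.13 × (0.0885/12) / 0.585943
PMT = $6,121.57 per month

PMT = PV × r / (1-(1+r)^(-n)) = $6,121.57/month


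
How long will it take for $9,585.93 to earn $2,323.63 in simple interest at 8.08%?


Rearrange the simple interest formula for t:
I = P × r × t  ⇒  t = I / (P × r)
t = $2,323.63 / ($9,585.93 × 0.0808)
t = 3

t = I/(P×r) = 3 years


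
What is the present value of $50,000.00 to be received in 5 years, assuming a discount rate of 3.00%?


Present value formula: PV = FV / (1 + r)^t
PV = $50,000.00 / (1 + 0.03)^5
PV = $50,000.00 / 1.159274
PV = $43,130.44

PV = FV / (1 + r)^t = $43,130.44


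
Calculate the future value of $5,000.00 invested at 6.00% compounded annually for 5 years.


Compound interest formula: A = P(1 + r/n)^(nt)
A = $5,000.00 × (1 + 0.06/1)^(1 × 5)
Growth factor: (1 + 0.06/1)^5 = 1.338226
A = $5,000.00 × 1.338226
A = $6,691.13

A = P(1 + r/n)^(nt) = $6,691.13


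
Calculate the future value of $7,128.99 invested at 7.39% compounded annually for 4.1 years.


Compound interest formula: A = P(1 + r/n)^(nt)
A = $7,128.99 × (1 + 0.0739/1)^(1 × 4.1)
Growth factor: (1 + 0.0739/1)^4.1 = 1.339528
A = $7,128.99 × 1.339528
A = $9,549.48

A = P(1 + r/n)^(nt) = $9,549.48


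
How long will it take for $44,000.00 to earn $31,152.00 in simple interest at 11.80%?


Rearrange the simple interest formula for t:
I = P × r × t  ⇒  t = I / (P × r)
t = $31,152.00 / ($44,000.00 × 0.118)
t = 6

t = I/(P×r) = 6 years


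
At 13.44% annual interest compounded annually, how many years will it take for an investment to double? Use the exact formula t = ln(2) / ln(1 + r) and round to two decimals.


Doubling condition: (1 + r)^t = 2
Take ln of both sides: t × ln(1 + r) = ln(2)
t = ln(2) / ln(1 + r)
t = 0.693147 / 0.126104
t = 5.50

t = ln(2) / ln(1 + r) = 5.50 years


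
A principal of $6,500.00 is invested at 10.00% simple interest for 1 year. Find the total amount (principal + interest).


Total amount formula: A = P(1 + rt) = P + P·r·t
Interest: I = P × r × t = $6,500.00 × 0.1 × 1 = $650.00
A = P + I = $6,500.00 + $650.00 = $7,150.00

A = P + I = P(1 + rt) = $7,150.00


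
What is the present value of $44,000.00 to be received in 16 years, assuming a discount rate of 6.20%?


Present value formula: PV = FV / (1 + r)^t
PV = $44,000.00 / (1 + 0.062)^16
PV = $44,000.00 / 2.618136
PV = $16,805.85

PV = FV / (1 + r)^t = $16,805.85


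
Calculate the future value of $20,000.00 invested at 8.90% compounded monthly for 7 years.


Compound interest formula: A = P(1 + r/n)^(nt)
A = $20,000.00 × (1 + 0.089/12)^(12 × 7)
Growth factor: (1 + 0.089/12)^84 = 1.8602317
A = $20,000.00 × 1.8602317
A = $37,204.63

A = P(1 + r/n)^(nt) = $37,204.63


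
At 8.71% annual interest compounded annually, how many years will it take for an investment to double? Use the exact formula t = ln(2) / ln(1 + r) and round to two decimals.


Doubling condition: (1 + r)^t = 2
Take ln of both sides: t × ln(1 + r) = ln(2)
t = ln(2) / ln(1 + r)
t = 0.693147 / 0.083514
t = 8.30

t = ln(2) / ln(1 + r) = 8.30 years


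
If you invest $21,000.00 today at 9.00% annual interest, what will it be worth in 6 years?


Future value formula: FV = PV × (1 + r)^t
FV = $21,000.00 × (1 + 0.09)^6
FV = $21,000.00 × 1.677100
FV = $35,219.10

FV = PV × (1 + r)^t = $35,219.10


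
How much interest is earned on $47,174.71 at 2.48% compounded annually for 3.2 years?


Compound interest earned = final amount − principal.
A = P(1 + r/n)^(nt) = $47,174.71 × (1 + 0.0248/1)^(1 × 3.2) = $51,021.64
Interest = A − P = $51,021.64 − $47,174.71 = $3,846.93

Interest = A - P = $3,846.93


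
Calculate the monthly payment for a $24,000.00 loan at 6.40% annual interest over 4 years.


Loan payment formula: PMT = PV × r / (1 − (1 + r)^(−n))
Monthly rate r = 0.064/12 ≈ 0.00533333, n = 48 months
Denominator: 1 − (1 + 0.064/12)^(−48) = 0.225331
PMT = $24,000.00 × (0.064/12) / 0.225331
PMT = $568.05 per month

PMT = PV × r / (1-(1+r)^(-n)) = $568.05/month


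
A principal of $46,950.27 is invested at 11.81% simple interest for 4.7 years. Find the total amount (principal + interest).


Total amount formula: A = P(1 + rt) = P + P·r·t
Interest: I = P × r × t = $46,950.27 × 0.1181 × 4.7 = $26,060.69
A = P + I = $46,950.27 + $26,060.69 = $73,010.96

A = P + I = P(1 + rt) = $73,010.96


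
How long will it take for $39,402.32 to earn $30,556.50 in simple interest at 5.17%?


Rearrange the simple interest formula for t:
I = P × r × t  ⇒  t = I / (P × r)
t = $30,556.50 / ($39,402.32 × 0.0517)
t = 15

t = I/(P×r) = 15 years


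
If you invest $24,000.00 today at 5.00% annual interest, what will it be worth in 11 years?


Future value formula: FV = PV × (1 + r)^t
FV = $24,000.00 × (1 + 0.05)^11
FV = $24,000.00 × 1.710339
FV = $41,048.14

FV = PV × (1 + r)^t = $41,048.14


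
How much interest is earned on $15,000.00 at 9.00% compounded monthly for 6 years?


Compound interest earned = final amount − principal.
A = P(1 + r/n)^(nt) = $15,000.00 × (1 + 0.09/12)^(12 × 6) = $25,688.29
Interest = A − P = $25,688.29 − $15,000.00 = $10,688.29

Interest = A - P = $10,688.29


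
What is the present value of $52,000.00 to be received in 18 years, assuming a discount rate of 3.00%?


Present value formula: PV = FV / (1 + r)^t
PV = $52,000.00 / (1 + 0.03)^18
PV = $52,000.00 / 1.702433
PV = $30,544.52

PV = FV / (1 + r)^t = $30,544.52


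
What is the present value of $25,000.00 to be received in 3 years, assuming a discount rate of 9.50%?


Present value formula: PV = FV / (1 + r)^t
PV = $25,000.00 / (1 + 0.095)^3
PV = $25,000.00 / 1.312932
PV = $19,041.35

PV = FV / (1 + r)^t = $19,041.35


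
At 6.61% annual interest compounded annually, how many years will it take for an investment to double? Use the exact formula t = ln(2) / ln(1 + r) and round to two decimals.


Doubling condition: (1 + r)^t = 2
Take ln of both sides: t × ln(1 + r) = ln(2)
t = ln(2) / ln(1 + r)
t = 0.693147 / 0.064007
t = 10.83

t = ln(2) / ln(1 + r) = 10.83 years


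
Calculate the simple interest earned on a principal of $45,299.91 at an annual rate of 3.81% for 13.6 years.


Simple interest formula: I = P × r × t
I = $45,299.91 × 0.0381 × 13.6
I = $23,472.60

I = P × r × t = $23,472.60


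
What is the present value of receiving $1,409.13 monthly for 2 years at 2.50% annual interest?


Present value of an ordinary annuity: PV = PMT × (1 − (1 + r)^(−n)) / r
Monthly rate r = 0.025/12 ≈ 0.00208333, n = 24
PV = $1,409.13 × (1 − (1 + 0.025/12)^(−24)) / (0.025/12)
PV = $1,409.13 × 23.386128
PV = $32,954.09

PV = PMT × (1-(1+r)^(-n))/r = $32,954.09


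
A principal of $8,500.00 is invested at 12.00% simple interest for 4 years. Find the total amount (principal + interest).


Total amount formula: A = P(1 + rt) = P + P·r·t
Interest: I = P × r × t = $8,500.00 × 0.12 × 4 = $4,080.00
A = P + I = $8,500.00 + $4,080.00 = $12,580.00

A = P + I = P(1 + rt) = $12,580.00


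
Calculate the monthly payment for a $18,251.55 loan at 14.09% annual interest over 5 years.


Loan payment formula: PMT = PV × r / (1 − (1 + r)^(−n))
Monthly rate r = 0.1409/12 ≈ 0.01174167, n = 60 months
Denominator: 1 − (1 + 0.1409/12)^(−60) = 0.503611
PMT = $18,251.55 × (0.1409/12) / 0.503611
PMT = $425.53 per month

PMT = PV × r / (1-(1+r)^(-n)) = $425.53/month


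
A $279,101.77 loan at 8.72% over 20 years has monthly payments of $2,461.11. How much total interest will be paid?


Total paid over the life of the loan = PMT × n.
Total paid = $2,461.11 × 240 = $590,666.40
Total interest = total paid − principal = $590,666.40 − $279,101.77 = $311,564.63

Total interest = (PMT × n) - PV = $311,564.63


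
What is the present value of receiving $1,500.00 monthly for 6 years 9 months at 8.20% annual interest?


Present value of an ordinary annuity: PV = PMT × (1 − (1 + r)^(−n)) / r
Monthly rate r = 0.082/12 ≈ 0.00683333, n = 81
PV = $1,500.00 × (1 − (1 + 0.082/12)^(−81)) / (0.082/12)
PV = $1,500.00 × 62.046237
PV = $93,069.36

PV = PMT × (1-(1+r)^(-n))/r = $93,069.36


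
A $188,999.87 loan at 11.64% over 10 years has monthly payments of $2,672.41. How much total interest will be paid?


Total paid over the life of the loan = PMT × n.
Total paid = $2,672.41 × 120 = $320,689.20
Total interest = total paid − principal = $320,689.20 − $188,999.87 = $131,689.33

Total interest = (PMT × n) - PV = $131,689.33


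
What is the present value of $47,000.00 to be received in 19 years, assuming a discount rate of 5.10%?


Present value formula: PV = FV / (1 + r)^t
PV = $47,000.00 / (1 + 0.051)^19
PV = $47,000.00 / 2.573070
PV = $18,266.12

PV = FV / (1 + r)^t = $18,266.12


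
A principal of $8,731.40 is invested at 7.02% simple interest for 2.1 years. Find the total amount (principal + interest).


Total amount formula: A = P(1 + rt) = P + P·r·t
Interest: I = P × r × t = $8,731.40 × 0.0702 × 2.1 = $1,287.18
A = P + I = $8,731.40 + $1,287.18 = $10,018.58

A = P + I = P(1 + rt) = $10,018.58


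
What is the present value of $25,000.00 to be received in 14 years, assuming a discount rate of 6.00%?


Present value formula: PV = FV / (1 + r)^t
PV = $25,000.00 / (1 + 0.06)^14
PV = $25,000.00 / 2.260904
PV = $11,057.52

PV = FV / (1 + r)^t = $11,057.52


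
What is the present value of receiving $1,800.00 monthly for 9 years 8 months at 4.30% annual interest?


Present value of an ordinary annuity: PV = PMT × (1 − (1 + r)^(−n)) / r
Monthly rate r = 0.043/12 ≈ 0.00358333, n = 116
PV = $1,800.00 × (1 − (1 + 0.043/12)^(−116)) / (0.043/12)
PV = $1,800.00 × 94.774699
PV = $170,594.46

PV = PMT × (1-(1+r)^(-n))/r = $170,594.46


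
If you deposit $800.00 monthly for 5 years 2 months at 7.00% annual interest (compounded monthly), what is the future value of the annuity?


Future value of an ordinary annuity: FV = PMT × ((1 + r)^n − 1) / r
Monthly rate r = 0.07/12 ≈ 0.00583333, n = 62
FV = $800.00 × ((1 + 0.07/12)^62 − 1) / (0.07/12)
FV = $800.00 × 74.436422
FV = $59,549.14

FV = PMT × ((1+r)^n - 1)/r = $59,549.14


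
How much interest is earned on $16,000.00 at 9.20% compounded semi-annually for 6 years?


Compound interest earned = final amount − principal.
A = P(1 + r/n)^(nt) = $16,000.00 × (1 + 0.092/2)^(2 × 6) = $27,447.34
Interest = A − P = $27,447.34 − $16,000.00 = $11,447.34

Interest = A - P = $11,447.34


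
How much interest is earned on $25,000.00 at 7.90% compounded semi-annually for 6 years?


Compound interest earned = final amount − principal.
A = P(1 + r/n)^(nt) = $25,000.00 × (1 + 0.079/2)^(2 × 6) = $39,795.50
Interest = A − P = $39,795.50 − $25,000.00 = $14,795.50

Interest = A - P = $14,795.50


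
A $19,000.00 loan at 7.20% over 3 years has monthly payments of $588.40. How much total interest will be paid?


Total paid over the life of the loan = PMT × n.
Total paid = $588.40 × 36 = $21,182.40
Total interest = total paid − principal = $21,182.40 − $19,000.00 = $2,182.40

Total interest = (PMT × n) - PV = $2,182.40


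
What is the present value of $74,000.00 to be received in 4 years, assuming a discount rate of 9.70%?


Present value formula: PV = FV / (1 + r)^t
PV = $74,000.00 / (1 + 0.097)^4
PV = $74,000.00 / 1.4481932
PV = $51,098.15

PV = FV / (1 + r)^t = $51,098.15


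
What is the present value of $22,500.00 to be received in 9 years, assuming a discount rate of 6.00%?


Present value formula: PV = FV / (1 + r)^t
PV = $22,500.00 / (1 + 0.06)^9
PV = $22,500.00 / 1.689479
PV = $13,317.72

PV = FV / (1 + r)^t = $13,317.72


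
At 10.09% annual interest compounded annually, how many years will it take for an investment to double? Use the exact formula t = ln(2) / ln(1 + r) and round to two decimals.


Doubling condition: (1 + r)^t = 2
Take ln of both sides: t × ln(1 + r) = ln(2)
t = ln(2) / ln(1 + r)
t = 0.693147 / 0.096128
t = 7.21

t = ln(2) / ln(1 + r) = 7.21 years


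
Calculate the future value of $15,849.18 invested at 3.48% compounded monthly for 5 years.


Compound interest formula: A = P(1 + r/n)^(nt)
A = $15,849.18 × (1 + 0.0348/12)^(12 × 5)
Growth factor: (1 + 0.0348/12)^60 = 1.189756
A = $15,849.18 × 1.189756
A = $18,856.66

A = P(1 + r/n)^(nt) = $18,856.66


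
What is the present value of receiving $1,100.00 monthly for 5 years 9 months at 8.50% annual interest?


Present value of an ordinary annuity: PV = PMT × (1 − (1 + r)^(−n)) / r
Monthly rate r = 0.085/12 ≈ 0.00708333, n = 69
PV = $1,100.00 × (1 − (1 + 0.085/12)^(−69)) / (0.085/12)
PV = $1,100.00 × 54.430538
PV = $59,873.59

PV = PMT × (1-(1+r)^(-n))/r = $59,873.59


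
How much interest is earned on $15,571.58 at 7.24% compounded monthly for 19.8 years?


Compound interest earned = final amount − principal.
A = P(1 + r/n)^(nt) = $15,571.58 × (1 + 0.0724/12)^(12 × 19.8) = $65,017.75
Interest = A − P = $65,017.75 − $15,571.58 = $49,446.17

Interest = A - P = $49,446.17


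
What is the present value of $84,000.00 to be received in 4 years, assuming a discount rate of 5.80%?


Present value formula: PV = FV / (1 + r)^t
PV = $84,000.00 / (1 + 0.058)^4
PV = $84,000.00 / 1.2529758
PV = $67,040.40

PV = FV / (1 + r)^t = $67,040.40


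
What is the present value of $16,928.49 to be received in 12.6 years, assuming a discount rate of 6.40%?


Present value formula: PV = FV / (1 + r)^t
PV = $16,928.49 / (1 + 0.064)^12.6
PV = $16,928.49 / 2.185066
PV = $7,747.36

PV = FV / (1 + r)^t = $7,747.36


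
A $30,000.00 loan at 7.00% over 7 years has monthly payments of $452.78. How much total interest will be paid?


Total paid over the life of the loan = PMT × n.
Total paid = $452.78 × 84 = $38,033.52
Total interest = total paid − principal = $38,033.52 − $30,000.00 = $8,033.52

Total interest = (PMT × n) - PV = $8,033.52


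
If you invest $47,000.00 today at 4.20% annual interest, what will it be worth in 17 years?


Future value formula: FV = PV × (1 + r)^t
FV = $47,000.00 × (1 + 0.042)^17
FV = $47,000.00 × 2.012571
FV = $94,590.84

FV = PV × (1 + r)^t = $94,590.84


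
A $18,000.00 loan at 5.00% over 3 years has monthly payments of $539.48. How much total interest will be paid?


Total paid over the life of the loan = PMT × n.
Total paid = $539.48 × 36 = $19,421.28
Total interest = total paid − principal = $19,421.28 − $18,000.00 = $1,421.28

Total interest = (PMT × n) - PV = $1,421.28


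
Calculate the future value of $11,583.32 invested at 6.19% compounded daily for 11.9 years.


Compound interest formula: A = P(1 + r/n)^(nt)
A = $11,583.32 × (1 + 0.0619/365)^(365 × 11.9)
Growth factor: (1 + 0.0619/365)^4343.5 = 2.088712
A = $11,583.32 × 2.088712
A = $24,194.22

A = P(1 + r/n)^(nt) = $24,194.22


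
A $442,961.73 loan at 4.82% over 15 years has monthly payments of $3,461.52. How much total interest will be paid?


Total paid over the life of the loan = PMT × n.
Total paid = $3,461.52 × 180 = $623,073.60
Total interest = total paid − principal = $623,073.60 − $442,961.73 = $180,111.87

Total interest = (PMT × n) - PV = $180,111.87


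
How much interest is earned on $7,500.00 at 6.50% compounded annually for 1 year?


Compound interest earned = final amount − principal.
A = P(1 + r/n)^(nt) = $7,500.00 × (1 + 0.065/1)^(1 × 1) = $7,987.50
Interest = A − P = $7,987.50 − $7,500.00 = $487.50

Interest = A - P = $487.50


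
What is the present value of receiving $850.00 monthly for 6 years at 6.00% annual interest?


Present value of an ordinary annuity: PV = PMT × (1 − (1 + r)^(−n)) / r
Monthly rate r = 0.06/12 = 0.005, n = 72
PV = $850.00 × (1 − (1 + 0.06/12)^(−72)) / (0.06/12)
PV = $850.00 × 60.339514
PV = $51,288.59

PV = PMT × (1-(1+r)^(-n))/r = $51,288.59


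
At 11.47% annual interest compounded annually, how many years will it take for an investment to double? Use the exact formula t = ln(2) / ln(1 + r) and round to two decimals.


Doubling condition: (1 + r)^t = 2
Take ln of both sides: t × ln(1 + r) = ln(2)
t = ln(2) / ln(1 + r)
t = 0.693147 / 0.108585
t = 6.38

t = ln(2) / ln(1 + r) = 6.38 years


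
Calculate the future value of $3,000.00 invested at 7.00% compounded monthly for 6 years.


Compound interest formula: A = P(1 + r/n)^(nt)
A = $3,000.00 × (1 + 0.07/12)^(12 × 6)
Growth factor: (1 + 0.07/12)^72 = 1.520106
A = $3,000.00 × 1.520106
A = $4,560.32

A = P(1 + r/n)^(nt) = $4,560.32


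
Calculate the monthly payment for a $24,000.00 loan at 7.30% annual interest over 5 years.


Loan payment formula: PMT = PV × r / (1 − (1 + r)^(−n))
Monthly rate r = 0.073/12 ≈ 0.00608333, n = 60 months
Denominator: 1 − (1 + 0.073/12)^(−60) = 0.305035
PMT = $24,000.00 × (0.073/12) / 0.305035
PMT = $478.63 per month

PMT = PV × r / (1-(1+r)^(-n)) = $478.63/month


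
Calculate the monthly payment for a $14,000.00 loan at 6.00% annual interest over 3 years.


Loan payment formula: PMT = PV × r / (1 − (1 + r)^(−n))
Monthly rate r = 0.06/12 = 0.005, n = 36 months
Denominator: 1 − (1 + 0.06/12)^(−36) = 0.164355
PMT = $14,000.00 × (0.06/12) / 0.164355
PMT = $425.91 per month

PMT = PV × r / (1-(1+r)^(-n)) = $425.91/month


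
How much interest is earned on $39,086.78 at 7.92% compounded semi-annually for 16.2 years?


Compound interest earned = final amount − principal.
A = P(1 + r/n)^(nt) = $39,086.78 × (1 + 0.0792/2)^(2 × 16.2) = $137,561.55
Interest = A − P = $137,561.55 − $39,086.78 = $98,474.77

Interest = A - P = $98,474.77


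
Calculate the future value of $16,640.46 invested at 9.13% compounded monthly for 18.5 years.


Compound interest formula: A = P(1 + r/n)^(nt)
A = $16,640.46 × (1 + 0.0913/12)^(12 × 18.5)
Growth factor: (1 + 0.0913/12)^222 = 5.379831
A = $16,640.46 × 5.379831
A = $89,522.86

A = P(1 + r/n)^(nt) = $89,522.86


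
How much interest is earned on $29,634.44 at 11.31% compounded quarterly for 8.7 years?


Compound interest earned = final amount − principal.
A = P(1 + r/n)^(nt) = $29,634.44 × (1 + 0.1131/4)^(4 × 8.7) = $78,198.71
Interest = A − P = $78,198.71 − $29,634.44 = $48,564.27

Interest = A - P = $48,564.27
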